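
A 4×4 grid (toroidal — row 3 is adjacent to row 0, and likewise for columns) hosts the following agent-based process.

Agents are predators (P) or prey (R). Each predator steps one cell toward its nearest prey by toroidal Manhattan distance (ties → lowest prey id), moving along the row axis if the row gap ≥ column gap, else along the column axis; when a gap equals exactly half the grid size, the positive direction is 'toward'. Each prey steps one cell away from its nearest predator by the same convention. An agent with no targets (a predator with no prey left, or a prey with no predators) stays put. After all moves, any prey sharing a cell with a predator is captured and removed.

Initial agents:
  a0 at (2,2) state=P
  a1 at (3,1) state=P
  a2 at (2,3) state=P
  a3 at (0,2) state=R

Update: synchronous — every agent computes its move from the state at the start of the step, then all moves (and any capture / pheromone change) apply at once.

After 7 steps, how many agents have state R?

t=1: a0@(3,2):P a1@(0,1):P a2@(3,3):P
t=2: (unchanged — steady state)

0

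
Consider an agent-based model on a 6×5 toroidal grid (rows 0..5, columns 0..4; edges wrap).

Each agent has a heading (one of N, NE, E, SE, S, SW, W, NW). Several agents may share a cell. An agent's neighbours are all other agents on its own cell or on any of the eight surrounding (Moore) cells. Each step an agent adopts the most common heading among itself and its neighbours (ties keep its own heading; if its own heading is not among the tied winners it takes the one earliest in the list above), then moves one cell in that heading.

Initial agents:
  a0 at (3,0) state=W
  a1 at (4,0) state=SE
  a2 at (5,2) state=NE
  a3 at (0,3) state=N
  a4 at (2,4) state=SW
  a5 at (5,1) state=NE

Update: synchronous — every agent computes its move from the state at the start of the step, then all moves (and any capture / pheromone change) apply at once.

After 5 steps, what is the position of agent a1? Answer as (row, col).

(5, 0)

t=1: a0@(3,4):W a1@(5,1):SE a2@(4,3):NE a3@(5,3):N a4@(3,3):SW a5@(4,2):NE
t=2: a0@(3,3):W a1@(0,2):SE a2@(3,4):NE a3@(4,4):NE a4@(2,4):NE a5@(3,3):NE
t=3: a0@(2,4):NE a1@(1,3):SE a2@(2,0):NE a3@(3,0):NE a4@(1,0):NE a5@(2,4):NE
t=4: a0@(1,0):NE a1@(0,4):NE a2@(1,1):NE a3@(2,1):NE a4@(0,1):NE a5@(1,0):NE
t=5: a0@(0,1):NE a1@(5,0):NE a2@(0,2):NE a3@(1,2):NE a4@(5,2):NE a5@(0,1):NE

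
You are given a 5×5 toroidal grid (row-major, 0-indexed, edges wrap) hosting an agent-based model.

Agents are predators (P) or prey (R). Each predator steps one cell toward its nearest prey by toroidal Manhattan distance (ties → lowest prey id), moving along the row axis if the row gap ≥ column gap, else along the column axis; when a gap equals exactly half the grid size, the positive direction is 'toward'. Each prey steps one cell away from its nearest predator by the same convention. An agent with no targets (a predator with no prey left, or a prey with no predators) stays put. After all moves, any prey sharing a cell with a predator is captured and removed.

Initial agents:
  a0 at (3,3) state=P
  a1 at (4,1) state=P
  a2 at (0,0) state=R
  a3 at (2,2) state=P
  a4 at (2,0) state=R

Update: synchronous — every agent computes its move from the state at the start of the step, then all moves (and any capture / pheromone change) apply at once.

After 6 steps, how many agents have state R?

t=1: a0@(3,4):P a1@(0,1):P a2@(1,0):R a3@(2,1):P a4@(2,4):R
t=2: a0@(2,4):P a1@(1,1):P a2@(2,0):R a3@(1,1):P a4@(1,4):R
t=3: a0@(2,0):P a1@(2,1):P a3@(2,1):P a4@(0,4):R
t=4: a0@(1,0):P a1@(1,1):P a3@(1,1):P a4@(4,4):R
t=5: a0@(0,0):P a1@(0,1):P a3@(0,1):P a4@(3,4):R
t=6: a0@(4,0):P a1@(4,1):P a3@(4,1):P a4@(2,4):R

1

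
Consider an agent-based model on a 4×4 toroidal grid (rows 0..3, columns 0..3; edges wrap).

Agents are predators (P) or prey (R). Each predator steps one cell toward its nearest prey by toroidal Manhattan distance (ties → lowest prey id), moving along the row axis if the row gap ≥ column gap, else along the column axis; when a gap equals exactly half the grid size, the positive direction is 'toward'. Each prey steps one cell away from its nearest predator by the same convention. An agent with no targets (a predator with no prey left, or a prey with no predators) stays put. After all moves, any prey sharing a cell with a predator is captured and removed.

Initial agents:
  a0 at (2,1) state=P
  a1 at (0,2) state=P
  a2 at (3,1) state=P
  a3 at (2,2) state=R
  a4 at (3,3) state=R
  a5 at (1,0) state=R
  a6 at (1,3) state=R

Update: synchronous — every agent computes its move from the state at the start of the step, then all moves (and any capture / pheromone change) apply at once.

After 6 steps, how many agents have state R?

3

t=1: a0@(2,2):P a1@(1,2):P a2@(2,1):P a3@(2,3):R a4@(2,3):R a5@(0,0):R a6@(2,3):R
t=2: a0@(2,3):P a1@(2,2):P a2@(2,2):P a3@(2,0):R a4@(2,0):R a5@(0,3):R a6@(2,0):R
t=3: a0@(2,0):P a1@(2,3):P a2@(2,3):P a3@(2,1):R a4@(2,1):R a5@(3,3):R a6@(2,1):R
t=4: a0@(2,1):P a1@(3,3):P a2@(3,3):P a3@(2,2):R a4@(2,2):R a5@(0,3):R a6@(2,2):R
t=5: a0@(2,2):P a1@(0,3):P a2@(0,3):P a3@(2,3):R a4@(2,3):R a5@(1,3):R a6@(2,3):R
t=6: a0@(2,3):P a1@(1,3):P a2@(1,3):P a3@(2,0):R a4@(2,0):R a6@(2,0):R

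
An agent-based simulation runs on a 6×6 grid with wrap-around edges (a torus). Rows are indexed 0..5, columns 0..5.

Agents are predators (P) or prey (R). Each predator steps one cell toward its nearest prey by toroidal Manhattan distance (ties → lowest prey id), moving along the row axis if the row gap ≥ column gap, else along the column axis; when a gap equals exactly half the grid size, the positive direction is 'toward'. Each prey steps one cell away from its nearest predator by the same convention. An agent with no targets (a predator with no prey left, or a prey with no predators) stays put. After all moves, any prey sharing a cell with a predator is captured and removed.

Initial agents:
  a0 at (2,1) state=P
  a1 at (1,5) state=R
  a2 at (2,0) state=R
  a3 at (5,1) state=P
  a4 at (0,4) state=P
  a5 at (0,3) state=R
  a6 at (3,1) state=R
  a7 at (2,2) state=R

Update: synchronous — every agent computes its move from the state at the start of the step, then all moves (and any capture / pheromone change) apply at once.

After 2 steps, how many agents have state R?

4

t=1: a0@(2,0):P a1@(2,5):R a2@(2,5):R a3@(4,1):P a4@(0,3):P a5@(0,2):R a7@(2,3):R
t=2: a0@(2,5):P a1@(2,4):R a2@(2,4):R a3@(5,1):P a4@(0,2):P a5@(0,1):R a7@(3,3):R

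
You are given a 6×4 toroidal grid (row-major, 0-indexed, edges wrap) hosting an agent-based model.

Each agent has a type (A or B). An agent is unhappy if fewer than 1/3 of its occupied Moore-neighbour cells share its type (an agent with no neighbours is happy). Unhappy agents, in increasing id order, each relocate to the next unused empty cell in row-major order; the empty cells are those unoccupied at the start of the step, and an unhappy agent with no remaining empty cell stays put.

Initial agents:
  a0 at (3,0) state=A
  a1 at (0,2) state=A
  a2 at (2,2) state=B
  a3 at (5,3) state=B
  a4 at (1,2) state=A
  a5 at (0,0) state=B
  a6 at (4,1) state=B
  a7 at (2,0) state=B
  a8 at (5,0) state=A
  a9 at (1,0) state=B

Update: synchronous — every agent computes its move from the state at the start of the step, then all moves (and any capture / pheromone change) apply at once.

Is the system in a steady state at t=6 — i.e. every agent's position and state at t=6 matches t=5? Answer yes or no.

t=1: a0@(0,1):A a1@(0,2):A a2@(0,3):B a3@(5,3):B a4@(1,2):A a5@(0,0):B a6@(1,1):B a7@(2,0):B a8@(1,3):A a9@(1,0):B
t=2: (unchanged — steady state)

yes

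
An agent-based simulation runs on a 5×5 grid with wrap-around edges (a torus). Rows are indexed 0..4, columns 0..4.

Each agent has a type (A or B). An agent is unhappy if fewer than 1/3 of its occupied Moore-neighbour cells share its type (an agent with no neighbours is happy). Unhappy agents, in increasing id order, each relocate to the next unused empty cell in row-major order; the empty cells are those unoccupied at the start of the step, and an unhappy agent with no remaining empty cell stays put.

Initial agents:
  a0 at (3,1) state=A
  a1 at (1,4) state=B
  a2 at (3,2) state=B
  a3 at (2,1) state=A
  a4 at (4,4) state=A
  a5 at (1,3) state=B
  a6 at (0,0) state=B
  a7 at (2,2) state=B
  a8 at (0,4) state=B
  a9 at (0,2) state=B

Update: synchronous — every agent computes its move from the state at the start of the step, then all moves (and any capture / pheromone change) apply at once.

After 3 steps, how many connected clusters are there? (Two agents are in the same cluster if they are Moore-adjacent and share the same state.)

3

t=1: a0@(3,1):A a1@(1,4):B a2@(3,2):B a3@(2,1):A a4@(0,1):A a5@(1,3):B a6@(0,0):B a7@(2,2):B a8@(0,4):B a9@(0,2):B
t=2: a0@(3,1):A a1@(1,4):B a2@(3,2):B a3@(2,1):A a4@(0,3):A a5@(1,3):B a6@(0,0):B a7@(2,2):B a8@(0,4):B a9@(0,2):B
t=3: a0@(3,1):A a1@(1,4):B a2@(3,2):B a3@(2,1):A a4@(0,1):A a5@(1,3):B a6@(0,0):B a7@(2,2):B a8@(0,4):B a9@(0,2):B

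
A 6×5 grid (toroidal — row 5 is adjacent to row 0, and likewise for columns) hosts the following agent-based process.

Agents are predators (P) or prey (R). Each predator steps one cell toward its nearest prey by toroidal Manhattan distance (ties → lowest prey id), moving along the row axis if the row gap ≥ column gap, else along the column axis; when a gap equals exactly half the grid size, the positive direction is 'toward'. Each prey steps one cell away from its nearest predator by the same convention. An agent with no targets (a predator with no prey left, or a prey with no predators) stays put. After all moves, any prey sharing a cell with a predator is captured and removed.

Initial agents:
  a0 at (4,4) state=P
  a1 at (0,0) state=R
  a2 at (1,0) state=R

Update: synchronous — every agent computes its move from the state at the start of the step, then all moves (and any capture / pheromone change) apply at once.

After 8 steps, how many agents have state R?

t=1: a0@(5,4):P a1@(1,0):R a2@(0,0):R
t=2: a0@(0,4):P a1@(2,0):R a2@(1,0):R
t=3: a0@(1,4):P a1@(3,0):R a2@(2,0):R
t=4: a0@(2,4):P a1@(4,0):R a2@(3,0):R
t=5: a0@(3,4):P a1@(5,0):R a2@(4,0):R
t=6: a0@(4,4):P a1@(0,0):R a2@(5,0):R
t=7: a0@(5,4):P a1@(1,0):R a2@(0,0):R
t=8: a0@(0,4):P a1@(2,0):R a2@(1,0):R

2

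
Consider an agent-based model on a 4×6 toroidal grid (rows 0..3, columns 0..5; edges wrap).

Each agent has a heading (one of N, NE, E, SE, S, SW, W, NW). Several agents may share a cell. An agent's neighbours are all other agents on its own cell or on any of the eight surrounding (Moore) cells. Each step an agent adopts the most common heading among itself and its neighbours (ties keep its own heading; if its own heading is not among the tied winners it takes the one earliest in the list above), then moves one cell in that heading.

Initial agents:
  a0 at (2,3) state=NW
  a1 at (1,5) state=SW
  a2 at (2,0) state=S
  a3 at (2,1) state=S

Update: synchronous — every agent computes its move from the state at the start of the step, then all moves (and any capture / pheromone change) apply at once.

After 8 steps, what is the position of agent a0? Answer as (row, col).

t=1: a0@(1,2):NW a1@(2,4):SW a2@(3,0):S a3@(3,1):S
t=2: a0@(0,1):NW a1@(3,3):SW a2@(0,0):S a3@(0,1):S
t=3: a0@(1,1):S a1@(0,2):SW a2@(1,0):S a3@(1,1):S
t=4: a0@(2,1):S a1@(1,2):S a2@(2,0):S a3@(2,1):S
t=5: a0@(3,1):S a1@(2,2):S a2@(3,0):S a3@(3,1):S
t=6: a0@(0,1):S a1@(3,2):S a2@(0,0):S a3@(0,1):S
t=7: a0@(1,1):S a1@(0,2):S a2@(1,0):S a3@(1,1):S
t=8: a0@(2,1):S a1@(1,2):S a2@(2,0):S a3@(2,1):S

(2, 1)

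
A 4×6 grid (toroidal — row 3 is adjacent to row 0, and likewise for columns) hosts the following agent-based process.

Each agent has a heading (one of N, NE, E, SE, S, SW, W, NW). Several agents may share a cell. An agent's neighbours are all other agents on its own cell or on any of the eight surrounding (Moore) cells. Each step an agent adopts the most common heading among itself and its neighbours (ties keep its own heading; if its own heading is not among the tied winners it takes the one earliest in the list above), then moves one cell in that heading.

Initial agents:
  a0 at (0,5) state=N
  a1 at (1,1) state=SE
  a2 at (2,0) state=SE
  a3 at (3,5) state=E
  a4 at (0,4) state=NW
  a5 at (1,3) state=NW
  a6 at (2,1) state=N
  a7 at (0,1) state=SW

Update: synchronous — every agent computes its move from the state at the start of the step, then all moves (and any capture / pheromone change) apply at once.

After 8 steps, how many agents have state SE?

8

t=1: a0@(3,5):N a1@(2,2):SE a2@(3,1):SE a3@(3,0):E a4@(3,3):NW a5@(0,2):NW a6@(3,2):SE a7@(1,0):SW
t=2: a0@(2,5):N a1@(3,3):SE a2@(0,2):SE a3@(3,1):E a4@(2,2):NW a5@(3,1):NW a6@(0,3):SE a7@(2,5):SW
t=3: a0@(1,5):N a1@(0,4):SE a2@(1,3):SE a3@(2,0):NW a4@(1,1):NW a5@(2,0):NW a6@(1,4):SE a7@(3,4):SW
t=4: a0@(2,0):SE a1@(1,5):SE a2@(2,4):SE a3@(1,5):NW a4@(0,0):NW a5@(1,5):NW a6@(2,5):SE a7@(0,3):SW
t=5: a0@(3,1):SE a1@(2,0):SE a2@(3,5):SE a3@(2,0):SE a4@(3,5):NW a5@(2,0):SE a6@(3,0):SE a7@(1,2):SW
t=6: a0@(0,2):SE a1@(3,1):SE a2@(0,0):SE a3@(3,1):SE a4@(0,0):SE a5@(3,1):SE a6@(0,1):SE a7@(2,1):SW
t=7: a0@(1,3):SE a1@(0,2):SE a2@(1,1):SE a3@(0,2):SE a4@(1,1):SE a5@(0,2):SE a6@(1,2):SE a7@(3,2):SE
t=8: a0@(2,4):SE a1@(1,3):SE a2@(2,2):SE a3@(1,3):SE a4@(2,2):SE a5@(1,3):SE a6@(2,3):SE a7@(0,3):SE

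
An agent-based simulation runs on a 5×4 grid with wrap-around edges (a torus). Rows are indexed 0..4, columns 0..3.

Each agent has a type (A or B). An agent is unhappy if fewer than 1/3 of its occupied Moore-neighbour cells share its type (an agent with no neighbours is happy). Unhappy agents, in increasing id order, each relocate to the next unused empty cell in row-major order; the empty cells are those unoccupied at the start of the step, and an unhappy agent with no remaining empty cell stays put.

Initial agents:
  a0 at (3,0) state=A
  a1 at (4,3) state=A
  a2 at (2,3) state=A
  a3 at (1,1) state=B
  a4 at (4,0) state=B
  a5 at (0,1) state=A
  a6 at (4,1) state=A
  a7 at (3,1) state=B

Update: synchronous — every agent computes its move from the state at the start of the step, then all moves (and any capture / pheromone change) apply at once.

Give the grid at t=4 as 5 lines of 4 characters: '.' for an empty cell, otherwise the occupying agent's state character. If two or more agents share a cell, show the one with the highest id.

.A.B
BB..
...A
A...
.A.A

t=1: a0@(3,0):A a1@(4,3):A a2@(2,3):A a3@(0,0):B a4@(0,2):B a5@(0,1):A a6@(4,1):A a7@(3,1):B
t=2: a0@(3,0):A a1@(4,3):A a2@(2,3):A a3@(0,3):B a4@(1,0):B a5@(0,1):A a6@(4,1):A a7@(1,1):B
t=3: (unchanged — steady state)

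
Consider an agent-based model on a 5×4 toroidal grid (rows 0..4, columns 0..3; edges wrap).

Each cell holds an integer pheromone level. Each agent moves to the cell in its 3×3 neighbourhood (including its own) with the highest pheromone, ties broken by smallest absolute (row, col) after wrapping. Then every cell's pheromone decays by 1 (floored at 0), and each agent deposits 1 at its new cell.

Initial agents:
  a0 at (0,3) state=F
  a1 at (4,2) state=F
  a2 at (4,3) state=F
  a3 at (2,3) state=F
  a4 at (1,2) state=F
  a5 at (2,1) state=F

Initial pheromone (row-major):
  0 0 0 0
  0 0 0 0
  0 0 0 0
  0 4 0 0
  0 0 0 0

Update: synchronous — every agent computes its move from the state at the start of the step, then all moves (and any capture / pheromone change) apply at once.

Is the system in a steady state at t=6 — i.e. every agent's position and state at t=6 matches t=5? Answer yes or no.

t=1: a0@(0,0) a1@(3,1) a2@(0,0) a3@(1,0) a4@(0,1) a5@(3,1) | pheromone: 2 1 0 0 / 1 0 0 0 / 0 0 0 0 / 0 5 0 0 / 0 0 0 0
t=2: a0@(0,0) a1@(3,1) a2@(0,0) a3@(0,0) a4@(0,0) a5@(3,1) | pheromone: 5 0 0 0 / 0 0 0 0 / 0 0 0 0 / 0 6 0 0 / 0 0 0 0
t=3: a0@(0,0) a1@(3,1) a2@(0,0) a3@(0,0) a4@(0,0) a5@(3,1) | pheromone: 8 0 0 0 / 0 0 0 0 / 0 0 0 0 / 0 7 0 0 / 0 0 0 0
t=4: a0@(0,0) a1@(3,1) a2@(0,0) a3@(0,0) a4@(0,0) a5@(3,1) | pheromone: 11 0 0 0 / 0 0 0 0 / 0 0 0 0 / 0 8 0 0 / 0 0 0 0
t=5: a0@(0,0) a1@(3,1) a2@(0,0) a3@(0,0) a4@(0,0) a5@(3,1) | pheromone: 14 0 0 0 / 0 0 0 0 / 0 0 0 0 / 0 9 0 0 / 0 0 0 0
t=6: a0@(0,0) a1@(3,1) a2@(0,0) a3@(0,0) a4@(0,0) a5@(3,1) | pheromone: 17 0 0 0 / 0 0 0 0 / 0 0 0 0 / 0 10 0 0 / 0 0 0 0

yes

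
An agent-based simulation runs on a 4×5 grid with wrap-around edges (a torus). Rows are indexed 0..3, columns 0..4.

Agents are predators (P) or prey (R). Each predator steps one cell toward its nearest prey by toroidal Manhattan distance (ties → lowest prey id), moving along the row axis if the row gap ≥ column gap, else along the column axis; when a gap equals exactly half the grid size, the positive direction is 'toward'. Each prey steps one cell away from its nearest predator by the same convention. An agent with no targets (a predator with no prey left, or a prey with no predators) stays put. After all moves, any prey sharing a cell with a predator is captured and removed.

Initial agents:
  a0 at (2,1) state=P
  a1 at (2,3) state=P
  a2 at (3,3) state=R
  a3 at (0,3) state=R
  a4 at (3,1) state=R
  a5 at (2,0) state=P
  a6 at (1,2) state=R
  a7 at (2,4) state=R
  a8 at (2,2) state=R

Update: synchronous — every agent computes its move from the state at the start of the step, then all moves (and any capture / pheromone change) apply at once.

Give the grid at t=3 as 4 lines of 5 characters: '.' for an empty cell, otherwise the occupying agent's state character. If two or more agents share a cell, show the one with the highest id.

.....
.P.P.
.PRR.
.....

t=1: a0@(3,1):P a1@(3,3):P a2@(0,3):R a4@(0,1):R a5@(2,4):P a6@(0,2):R a7@(2,0):R a8@(2,3):R
t=2: a0@(0,1):P a1@(0,3):P a2@(1,3):R a4@(1,1):R a5@(2,0):P a6@(1,2):R a7@(2,1):R a8@(1,3):R
t=3: a0@(1,1):P a1@(1,3):P a2@(2,3):R a5@(2,1):P a6@(2,2):R a7@(2,2):R a8@(2,3):R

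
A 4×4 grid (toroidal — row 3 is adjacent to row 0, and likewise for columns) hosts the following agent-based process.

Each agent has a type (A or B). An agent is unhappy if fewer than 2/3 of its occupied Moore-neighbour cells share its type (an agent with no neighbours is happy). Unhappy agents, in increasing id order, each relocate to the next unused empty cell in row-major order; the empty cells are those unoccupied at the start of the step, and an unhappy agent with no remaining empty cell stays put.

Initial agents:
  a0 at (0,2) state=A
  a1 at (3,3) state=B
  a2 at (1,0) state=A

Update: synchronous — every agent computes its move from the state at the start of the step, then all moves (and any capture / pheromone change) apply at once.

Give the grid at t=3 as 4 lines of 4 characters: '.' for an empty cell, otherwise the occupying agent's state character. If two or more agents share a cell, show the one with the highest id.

t=1: a0@(0,0):A a1@(0,1):B a2@(1,0):A
t=2: a0@(0,2):A a1@(0,3):B a2@(1,1):A
t=3: a0@(0,0):A a1@(0,1):B a2@(1,1):A

AB..
.A..
....
....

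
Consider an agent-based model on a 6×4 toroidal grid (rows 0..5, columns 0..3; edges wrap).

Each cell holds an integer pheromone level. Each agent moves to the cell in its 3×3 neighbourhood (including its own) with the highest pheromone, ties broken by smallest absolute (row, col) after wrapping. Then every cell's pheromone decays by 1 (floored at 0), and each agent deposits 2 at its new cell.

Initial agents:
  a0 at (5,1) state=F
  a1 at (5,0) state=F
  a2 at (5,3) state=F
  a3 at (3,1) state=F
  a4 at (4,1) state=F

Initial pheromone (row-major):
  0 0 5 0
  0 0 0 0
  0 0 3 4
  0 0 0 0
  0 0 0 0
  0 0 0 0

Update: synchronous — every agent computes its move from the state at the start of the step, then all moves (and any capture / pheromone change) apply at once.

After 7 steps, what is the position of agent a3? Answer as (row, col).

(2, 2)

t=1: a0@(0,2) a1@(0,0) a2@(0,2) a3@(2,2) a4@(3,0) | pheromone: 2 0 8 0 / 0 0 0 0 / 0 0 4 3 / 2 0 0 0 / 0 0 0 0 / 0 0 0 0
t=2: a0@(0,2) a1@(0,0) a2@(0,2) a3@(2,2) a4@(2,3) | pheromone: 3 0 11 0 / 0 0 0 0 / 0 0 5 4 / 1 0 0 0 / 0 0 0 0 / 0 0 0 0
t=3: a0@(0,2) a1@(0,0) a2@(0,2) a3@(2,2) a4@(2,2) | pheromone: 4 0 14 0 / 0 0 0 0 / 0 0 8 3 / 0 0 0 0 / 0 0 0 0 / 0 0 0 0
t=4: a0@(0,2) a1@(0,0) a2@(0,2) a3@(2,2) a4@(2,2) | pheromone: 5 0 17 0 / 0 0 0 0 / 0 0 11 2 / 0 0 0 0 / 0 0 0 0 / 0 0 0 0
t=5: a0@(0,2) a1@(0,0) a2@(0,2) a3@(2,2) a4@(2,2) | pheromone: 6 0 20 0 / 0 0 0 0 / 0 0 14 1 / 0 0 0 0 / 0 0 0 0 / 0 0 0 0
t=6: a0@(0,2) a1@(0,0) a2@(0,2) a3@(2,2) a4@(2,2) | pheromone: 7 0 23 0 / 0 0 0 0 / 0 0 17 0 / 0 0 0 0 / 0 0 0 0 / 0 0 0 0
t=7: a0@(0,2) a1@(0,0) a2@(0,2) a3@(2,2) a4@(2,2) | pheromone: 8 0 26 0 / 0 0 0 0 / 0 0 20 0 / 0 0 0 0 / 0 0 0 0 / 0 0 0 0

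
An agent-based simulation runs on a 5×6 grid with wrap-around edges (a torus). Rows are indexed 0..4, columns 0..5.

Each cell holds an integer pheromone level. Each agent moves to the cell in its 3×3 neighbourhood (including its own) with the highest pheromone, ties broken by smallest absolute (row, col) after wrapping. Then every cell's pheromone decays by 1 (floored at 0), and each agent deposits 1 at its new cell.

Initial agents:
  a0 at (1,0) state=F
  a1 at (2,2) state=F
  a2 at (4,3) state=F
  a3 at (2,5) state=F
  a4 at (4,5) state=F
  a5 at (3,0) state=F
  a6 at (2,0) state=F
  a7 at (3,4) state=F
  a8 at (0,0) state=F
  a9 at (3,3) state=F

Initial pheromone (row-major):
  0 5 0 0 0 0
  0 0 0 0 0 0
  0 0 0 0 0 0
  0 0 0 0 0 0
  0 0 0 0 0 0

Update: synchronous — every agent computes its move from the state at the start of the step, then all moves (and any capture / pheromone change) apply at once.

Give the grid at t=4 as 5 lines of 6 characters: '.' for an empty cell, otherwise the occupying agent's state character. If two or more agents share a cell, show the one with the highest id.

.F....
......
......
......
......

t=1: a0@(0,1) a1@(1,1) a2@(0,2) a3@(1,0) a4@(0,0) a5@(2,0) a6@(1,0) a7@(2,3) a8@(0,1) a9@(2,2) | pheromone: 1 6 1 0 0 0 / 2 1 0 0 0 0 / 1 0 1 1 0 0 / 0 0 0 0 0 0 / 0 0 0 0 0 0
t=2: a0@(0,1) a1@(0,1) a2@(0,1) a3@(0,1) a4@(0,1) a5@(1,0) a6@(0,1) a7@(2,2) a8@(0,1) a9@(1,1) | pheromone: 0 12 0 0 0 0 / 2 1 0 0 0 0 / 0 0 1 0 0 0 / 0 0 0 0 0 0 / 0 0 0 0 0 0
t=3: a0@(0,1) a1@(0,1) a2@(0,1) a3@(0,1) a4@(0,1) a5@(0,1) a6@(0,1) a7@(1,1) a8@(0,1) a9@(0,1) | pheromone: 0 20 0 0 0 0 / 1 1 0 0 0 0 / 0 0 0 0 0 0 / 0 0 0 0 0 0 / 0 0 0 0 0 0
t=4: a0@(0,1) a1@(0,1) a2@(0,1) a3@(0,1) a4@(0,1) a5@(0,1) a6@(0,1) a7@(0,1) a8@(0,1) a9@(0,1) | pheromone: 0 29 0 0 0 0 / 0 0 0 0 0 0 / 0 0 0 0 0 0 / 0 0 0 0 0 0 / 0 0 0 0 0 0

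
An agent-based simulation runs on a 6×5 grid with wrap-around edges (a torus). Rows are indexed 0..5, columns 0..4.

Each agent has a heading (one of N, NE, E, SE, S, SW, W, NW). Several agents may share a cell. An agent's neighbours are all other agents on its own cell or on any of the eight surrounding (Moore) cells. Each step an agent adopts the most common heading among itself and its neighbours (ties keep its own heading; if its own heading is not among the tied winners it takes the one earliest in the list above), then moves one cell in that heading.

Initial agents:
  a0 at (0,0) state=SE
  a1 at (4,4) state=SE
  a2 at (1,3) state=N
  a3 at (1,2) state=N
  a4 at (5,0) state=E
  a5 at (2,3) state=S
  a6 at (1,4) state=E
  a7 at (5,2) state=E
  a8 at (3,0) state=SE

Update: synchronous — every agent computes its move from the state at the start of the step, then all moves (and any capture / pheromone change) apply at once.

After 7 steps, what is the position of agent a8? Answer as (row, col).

(0, 2)

t=1: a0@(0,1):E a1@(5,0):SE a2@(0,3):N a3@(0,2):N a4@(0,1):SE a5@(1,3):N a6@(1,0):E a7@(5,3):E a8@(4,1):SE
t=2: a0@(0,2):E a1@(0,1):SE a2@(5,3):N a3@(5,2):N a4@(1,2):SE a5@(0,3):N a6@(1,1):E a7@(4,3):N a8@(5,2):SE
t=3: a0@(5,2):N a1@(1,2):SE a2@(4,3):N a3@(4,2):N a4@(2,3):SE a5@(5,3):N a6@(1,2):E a7@(3,3):N a8@(4,2):N
t=4: a0@(4,2):N a1@(2,3):SE a2@(3,3):N a3@(3,2):N a4@(3,4):SE a5@(4,3):N a6@(2,3):SE a7@(2,3):N a8@(3,2):N
t=5: a0@(3,2):N a1@(1,3):N a2@(2,3):N a3@(2,2):N a4@(4,0):SE a5@(3,3):N a6@(1,3):N a7@(1,3):N a8@(2,2):N
t=6: a0@(2,2):N a1@(0,3):N a2@(1,3):N a3@(1,2):N a4@(5,1):SE a5@(2,3):N a6@(0,3):N a7@(0,3):N a8@(1,2):N
t=7: a0@(1,2):N a1@(5,3):N a2@(0,3):N a3@(0,2):N a4@(0,2):SE a5@(1,3):N a6@(5,3):N a7@(5,3):N a8@(0,2):N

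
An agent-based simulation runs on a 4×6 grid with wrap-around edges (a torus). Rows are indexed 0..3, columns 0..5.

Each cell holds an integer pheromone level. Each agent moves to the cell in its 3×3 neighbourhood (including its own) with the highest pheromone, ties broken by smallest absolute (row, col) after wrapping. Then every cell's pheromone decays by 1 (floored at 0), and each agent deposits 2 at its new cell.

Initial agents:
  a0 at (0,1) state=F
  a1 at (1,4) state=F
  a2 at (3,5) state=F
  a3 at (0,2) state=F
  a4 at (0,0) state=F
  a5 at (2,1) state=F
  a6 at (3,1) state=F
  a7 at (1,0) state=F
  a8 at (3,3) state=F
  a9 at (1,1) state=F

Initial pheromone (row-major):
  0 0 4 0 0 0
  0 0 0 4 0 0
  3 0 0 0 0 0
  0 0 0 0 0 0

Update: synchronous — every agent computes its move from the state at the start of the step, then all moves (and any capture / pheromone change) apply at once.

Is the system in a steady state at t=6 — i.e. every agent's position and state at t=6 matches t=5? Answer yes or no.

yes

t=1: a0@(0,2) a1@(1,3) a2@(2,0) a3@(0,2) a4@(0,0) a5@(2,0) a6@(0,2) a7@(2,0) a8@(0,2) a9@(0,2) | pheromone: 2 0 13 0 0 0 / 0 0 0 5 0 0 / 8 0 0 0 0 0 / 0 0 0 0 0 0
t=2: a0@(0,2) a1@(0,2) a2@(2,0) a3@(0,2) a4@(0,0) a5@(2,0) a6@(0,2) a7@(2,0) a8@(0,2) a9@(0,2) | pheromone: 3 0 24 0 0 0 / 0 0 0 4 0 0 / 13 0 0 0 0 0 / 0 0 0 0 0 0
t=3: a0@(0,2) a1@(0,2) a2@(2,0) a3@(0,2) a4@(0,0) a5@(2,0) a6@(0,2) a7@(2,0) a8@(0,2) a9@(0,2) | pheromone: 4 0 35 0 0 0 / 0 0 0 3 0 0 / 18 0 0 0 0 0 / 0 0 0 0 0 0
t=4: a0@(0,2) a1@(0,2) a2@(2,0) a3@(0,2) a4@(0,0) a5@(2,0) a6@(0,2) a7@(2,0) a8@(0,2) a9@(0,2) | pheromone: 5 0 46 0 0 0 / 0 0 0 2 0 0 / 23 0 0 0 0 0 / 0 0 0 0 0 0
t=5: a0@(0,2) a1@(0,2) a2@(2,0) a3@(0,2) a4@(0,0) a5@(2,0) a6@(0,2) a7@(2,0) a8@(0,2) a9@(0,2) | pheromone: 6 0 57 0 0 0 / 0 0 0 1 0 0 / 28 0 0 0 0 0 / 0 0 0 0 0 0
t=6: a0@(0,2) a1@(0,2) a2@(2,0) a3@(0,2) a4@(0,0) a5@(2,0) a6@(0,2) a7@(2,0) a8@(0,2) a9@(0,2) | pheromone: 7 0 68 0 0 0 / 0 0 0 0 0 0 / 33 0 0 0 0 0 / 0 0 0 0 0 0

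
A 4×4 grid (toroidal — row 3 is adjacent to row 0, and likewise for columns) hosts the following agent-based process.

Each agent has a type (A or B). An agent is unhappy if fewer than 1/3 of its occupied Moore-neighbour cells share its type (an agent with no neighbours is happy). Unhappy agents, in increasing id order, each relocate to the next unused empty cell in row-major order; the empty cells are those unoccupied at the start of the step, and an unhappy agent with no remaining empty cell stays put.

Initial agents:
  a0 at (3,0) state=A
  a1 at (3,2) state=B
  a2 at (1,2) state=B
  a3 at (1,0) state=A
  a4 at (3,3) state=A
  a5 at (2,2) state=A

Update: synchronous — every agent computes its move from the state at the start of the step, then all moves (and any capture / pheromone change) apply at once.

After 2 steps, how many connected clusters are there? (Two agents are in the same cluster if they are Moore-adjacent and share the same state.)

t=1: a0@(3,0):A a1@(0,0):B a2@(0,1):B a3@(1,0):A a4@(3,3):A a5@(2,2):A
t=2: a0@(3,0):A a1@(0,2):B a2@(0,1):B a3@(0,3):A a4@(3,3):A a5@(2,2):A

2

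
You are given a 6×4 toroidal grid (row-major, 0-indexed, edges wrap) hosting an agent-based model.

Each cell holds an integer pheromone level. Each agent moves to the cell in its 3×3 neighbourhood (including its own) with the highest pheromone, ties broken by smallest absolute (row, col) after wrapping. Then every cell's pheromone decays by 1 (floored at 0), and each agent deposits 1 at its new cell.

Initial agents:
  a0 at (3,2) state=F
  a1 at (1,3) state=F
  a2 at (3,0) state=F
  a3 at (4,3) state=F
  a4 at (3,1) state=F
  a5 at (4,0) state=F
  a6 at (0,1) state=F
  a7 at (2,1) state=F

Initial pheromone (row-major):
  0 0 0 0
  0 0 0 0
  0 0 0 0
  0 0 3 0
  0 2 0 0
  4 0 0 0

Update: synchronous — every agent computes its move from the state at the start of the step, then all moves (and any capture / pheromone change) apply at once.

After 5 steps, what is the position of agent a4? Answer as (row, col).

(3, 2)

t=1: a0@(3,2) a1@(0,0) a2@(4,1) a3@(5,0) a4@(3,2) a5@(5,0) a6@(5,0) a7@(3,2) | pheromone: 1 0 0 0 / 0 0 0 0 / 0 0 0 0 / 0 0 5 0 / 0 2 0 0 / 6 0 0 0
t=2: a0@(3,2) a1@(5,0) a2@(5,0) a3@(5,0) a4@(3,2) a5@(5,0) a6@(5,0) a7@(3,2) | pheromone: 0 0 0 0 / 0 0 0 0 / 0 0 0 0 / 0 0 7 0 / 0 1 0 0 / 10 0 0 0
t=3: a0@(3,2) a1@(5,0) a2@(5,0) a3@(5,0) a4@(3,2) a5@(5,0) a6@(5,0) a7@(3,2) | pheromone: 0 0 0 0 / 0 0 0 0 / 0 0 0 0 / 0 0 9 0 / 0 0 0 0 / 14 0 0 0
t=4: a0@(3,2) a1@(5,0) a2@(5,0) a3@(5,0) a4@(3,2) a5@(5,0) a6@(5,0) a7@(3,2) | pheromone: 0 0 0 0 / 0 0 0 0 / 0 0 0 0 / 0 0 11 0 / 0 0 0 0 / 18 0 0 0
t=5: a0@(3,2) a1@(5,0) a2@(5,0) a3@(5,0) a4@(3,2) a5@(5,0) a6@(5,0) a7@(3,2) | pheromone: 0 0 0 0 / 0 0 0 0 / 0 0 0 0 / 0 0 13 0 / 0 0 0 0 / 22 0 0 0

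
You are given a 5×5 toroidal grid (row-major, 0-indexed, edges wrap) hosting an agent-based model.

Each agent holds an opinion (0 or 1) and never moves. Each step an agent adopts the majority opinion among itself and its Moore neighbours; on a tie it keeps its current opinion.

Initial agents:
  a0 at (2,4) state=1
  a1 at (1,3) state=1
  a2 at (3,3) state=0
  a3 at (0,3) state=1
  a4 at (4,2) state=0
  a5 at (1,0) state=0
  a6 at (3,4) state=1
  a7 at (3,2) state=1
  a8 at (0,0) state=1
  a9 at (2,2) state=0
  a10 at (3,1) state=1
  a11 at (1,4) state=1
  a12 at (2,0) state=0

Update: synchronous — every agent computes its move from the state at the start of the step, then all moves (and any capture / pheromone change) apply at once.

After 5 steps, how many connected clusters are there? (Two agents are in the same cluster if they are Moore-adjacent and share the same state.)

1

t=1: a0@(2,4):1 a1@(1,3):1 a2@(3,3):0 a3@(0,3):1 a4@(4,2):1 a5@(1,0):1 a6@(3,4):1 a7@(3,2):0 a8@(0,0):1 a9@(2,2):1 a10@(3,1):0 a11@(1,4):1 a12@(2,0):1
t=2: a0@(2,4):1 a1@(1,3):1 a2@(3,3):1 a3@(0,3):1 a4@(4,2):0 a5@(1,0):1 a6@(3,4):1 a7@(3,2):0 a8@(0,0):1 a9@(2,2):0 a10@(3,1):1 a11@(1,4):1 a12@(2,0):1
t=3: a0@(2,4):1 a1@(1,3):1 a2@(3,3):1 a3@(0,3):1 a4@(4,2):1 a5@(1,0):1 a6@(3,4):1 a7@(3,2):0 a8@(0,0):1 a9@(2,2):1 a10@(3,1):0 a11@(1,4):1 a12@(2,0):1
t=4: a0@(2,4):1 a1@(1,3):1 a2@(3,3):1 a3@(0,3):1 a4@(4,2):1 a5@(1,0):1 a6@(3,4):1 a7@(3,2):1 a8@(0,0):1 a9@(2,2):1 a10@(3,1):1 a11@(1,4):1 a12@(2,0):1
t=5: (unchanged — steady state)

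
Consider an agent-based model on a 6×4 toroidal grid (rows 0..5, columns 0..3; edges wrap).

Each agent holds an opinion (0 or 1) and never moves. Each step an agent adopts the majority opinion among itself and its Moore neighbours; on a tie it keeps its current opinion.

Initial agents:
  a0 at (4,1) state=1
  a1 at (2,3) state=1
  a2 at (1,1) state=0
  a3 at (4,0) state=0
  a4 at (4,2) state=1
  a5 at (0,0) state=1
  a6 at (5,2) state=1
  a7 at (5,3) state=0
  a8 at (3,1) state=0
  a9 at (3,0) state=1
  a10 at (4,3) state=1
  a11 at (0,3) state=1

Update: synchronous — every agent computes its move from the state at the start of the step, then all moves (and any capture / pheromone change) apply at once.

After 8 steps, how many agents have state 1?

11

t=1: a0@(4,1):1 a1@(2,3):1 a2@(1,1):0 a3@(4,0):0 a4@(4,2):1 a5@(0,0):1 a6@(5,2):1 a7@(5,3):1 a8@(3,1):1 a9@(3,0):1 a10@(4,3):1 a11@(0,3):1
t=2: a0@(4,1):1 a1@(2,3):1 a2@(1,1):0 a3@(4,0):1 a4@(4,2):1 a5@(0,0):1 a6@(5,2):1 a7@(5,3):1 a8@(3,1):1 a9@(3,0):1 a10@(4,3):1 a11@(0,3):1
t=3: (unchanged — steady state)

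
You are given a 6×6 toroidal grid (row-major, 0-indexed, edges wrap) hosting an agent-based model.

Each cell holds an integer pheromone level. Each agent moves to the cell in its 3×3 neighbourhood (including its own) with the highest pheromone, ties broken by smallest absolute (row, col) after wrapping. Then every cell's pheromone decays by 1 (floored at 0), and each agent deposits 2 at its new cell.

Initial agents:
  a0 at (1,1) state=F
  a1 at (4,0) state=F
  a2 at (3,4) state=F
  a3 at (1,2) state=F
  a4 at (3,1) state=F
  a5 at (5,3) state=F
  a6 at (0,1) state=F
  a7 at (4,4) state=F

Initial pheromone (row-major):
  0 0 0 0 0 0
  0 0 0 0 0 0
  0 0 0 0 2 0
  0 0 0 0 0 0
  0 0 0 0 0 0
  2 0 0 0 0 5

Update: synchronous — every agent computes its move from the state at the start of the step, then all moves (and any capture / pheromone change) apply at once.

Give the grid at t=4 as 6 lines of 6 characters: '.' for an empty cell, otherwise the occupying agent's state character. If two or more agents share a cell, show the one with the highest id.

t=1: a0@(0,0) a1@(5,5) a2@(2,4) a3@(0,1) a4@(2,0) a5@(0,2) a6@(5,0) a7@(5,5) | pheromone: 2 2 2 0 0 0 / 0 0 0 0 0 0 / 2 0 0 0 3 0 / 0 0 0 0 0 0 / 0 0 0 0 0 0 / 3 0 0 0 0 8
t=2: a0@(5,5) a1@(5,5) a2@(2,4) a3@(5,0) a4@(2,0) a5@(0,1) a6@(5,5) a7@(5,5) | pheromone: 1 3 1 0 0 0 / 0 0 0 0 0 0 / 3 0 0 0 4 0 / 0 0 0 0 0 0 / 0 0 0 0 0 0 / 4 0 0 0 0 15
t=3: a0@(5,5) a1@(5,5) a2@(2,4) a3@(5,5) a4@(2,0) a5@(5,0) a6@(5,5) a7@(5,5) | pheromone: 0 2 0 0 0 0 / 0 0 0 0 0 0 / 4 0 0 0 5 0 / 0 0 0 0 0 0 / 0 0 0 0 0 0 / 5 0 0 0 0 24
t=4: a0@(5,5) a1@(5,5) a2@(2,4) a3@(5,5) a4@(2,0) a5@(5,5) a6@(5,5) a7@(5,5) | pheromone: 0 1 0 0 0 0 / 0 0 0 0 0 0 / 5 0 0 0 6 0 / 0 0 0 0 0 0 / 0 0 0 0 0 0 / 4 0 0 0 0 35

......
......
F...F.
......
......
.....F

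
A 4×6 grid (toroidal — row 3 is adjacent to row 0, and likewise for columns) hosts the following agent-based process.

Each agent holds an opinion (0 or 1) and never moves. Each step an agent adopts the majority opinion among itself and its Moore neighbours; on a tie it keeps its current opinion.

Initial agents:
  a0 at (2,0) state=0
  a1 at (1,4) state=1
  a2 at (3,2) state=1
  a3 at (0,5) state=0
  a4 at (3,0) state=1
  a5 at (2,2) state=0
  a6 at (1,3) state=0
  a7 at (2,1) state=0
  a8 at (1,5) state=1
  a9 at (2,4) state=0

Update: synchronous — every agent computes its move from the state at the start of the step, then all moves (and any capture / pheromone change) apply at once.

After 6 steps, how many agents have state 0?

t=1: a0@(2,0):0 a1@(1,4):0 a2@(3,2):0 a3@(0,5):1 a4@(3,0):0 a5@(2,2):0 a6@(1,3):0 a7@(2,1):0 a8@(1,5):0 a9@(2,4):0
t=2: a0@(2,0):0 a1@(1,4):0 a2@(3,2):0 a3@(0,5):0 a4@(3,0):0 a5@(2,2):0 a6@(1,3):0 a7@(2,1):0 a8@(1,5):0 a9@(2,4):0
t=3: (unchanged — steady state)

10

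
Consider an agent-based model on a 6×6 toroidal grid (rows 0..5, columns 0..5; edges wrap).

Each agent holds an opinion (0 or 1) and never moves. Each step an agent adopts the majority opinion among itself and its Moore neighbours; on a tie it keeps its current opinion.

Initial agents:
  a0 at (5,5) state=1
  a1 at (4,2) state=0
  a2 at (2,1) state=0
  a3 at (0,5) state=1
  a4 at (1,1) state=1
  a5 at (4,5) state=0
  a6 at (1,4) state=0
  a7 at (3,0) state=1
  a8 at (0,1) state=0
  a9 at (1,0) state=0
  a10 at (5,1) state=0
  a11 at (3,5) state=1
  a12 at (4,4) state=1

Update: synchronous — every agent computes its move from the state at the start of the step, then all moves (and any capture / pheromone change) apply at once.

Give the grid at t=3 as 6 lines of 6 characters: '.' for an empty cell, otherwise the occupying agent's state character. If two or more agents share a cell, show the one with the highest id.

t=1: a0@(5,5):1 a1@(4,2):0 a2@(2,1):0 a3@(0,5):1 a4@(1,1):0 a5@(4,5):1 a6@(1,4):0 a7@(3,0):1 a8@(0,1):0 a9@(1,0):0 a10@(5,1):0 a11@(3,5):1 a12@(4,4):1
t=2: (unchanged — steady state)

.0...1
00..0.
.0....
1....1
..0.11
.0...1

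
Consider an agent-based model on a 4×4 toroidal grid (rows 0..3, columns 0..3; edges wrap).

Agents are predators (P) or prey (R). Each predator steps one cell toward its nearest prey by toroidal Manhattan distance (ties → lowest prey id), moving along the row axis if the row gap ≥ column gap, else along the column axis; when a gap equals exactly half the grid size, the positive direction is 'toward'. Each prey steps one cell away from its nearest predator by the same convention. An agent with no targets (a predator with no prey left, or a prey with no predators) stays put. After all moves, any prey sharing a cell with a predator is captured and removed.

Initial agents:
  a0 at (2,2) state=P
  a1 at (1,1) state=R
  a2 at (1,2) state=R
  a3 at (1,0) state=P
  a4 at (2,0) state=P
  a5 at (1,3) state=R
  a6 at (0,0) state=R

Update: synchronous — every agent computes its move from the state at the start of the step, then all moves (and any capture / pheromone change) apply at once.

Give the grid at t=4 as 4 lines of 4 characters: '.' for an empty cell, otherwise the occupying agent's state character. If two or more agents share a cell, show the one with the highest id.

....
..R.
.PP.
....

t=1: a0@(1,2):P a2@(0,2):R a3@(1,1):P a4@(1,0):P a6@(3,0):R
t=2: a0@(0,2):P a2@(3,2):R a3@(0,1):P a4@(2,0):P
t=3: a0@(3,2):P a2@(2,2):R a3@(3,1):P a4@(2,1):P
t=4: a0@(2,2):P a2@(1,2):R a3@(2,1):P a4@(2,2):P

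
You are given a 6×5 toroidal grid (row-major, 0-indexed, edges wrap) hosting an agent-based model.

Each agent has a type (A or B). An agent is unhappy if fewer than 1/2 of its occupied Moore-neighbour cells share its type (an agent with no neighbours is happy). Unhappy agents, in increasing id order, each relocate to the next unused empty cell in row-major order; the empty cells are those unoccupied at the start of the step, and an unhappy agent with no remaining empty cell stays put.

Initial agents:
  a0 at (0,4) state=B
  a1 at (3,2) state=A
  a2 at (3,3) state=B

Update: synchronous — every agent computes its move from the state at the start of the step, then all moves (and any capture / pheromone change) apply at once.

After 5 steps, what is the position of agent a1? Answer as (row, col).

t=1: a0@(0,4):B a1@(0,0):A a2@(0,1):B
t=2: a0@(0,2):B a1@(0,3):A a2@(1,0):B
t=3: a0@(0,0):B a1@(0,1):A a2@(1,0):B
t=4: a0@(0,0):B a1@(0,2):A a2@(1,0):B
t=5: (unchanged — steady state)

(0, 2)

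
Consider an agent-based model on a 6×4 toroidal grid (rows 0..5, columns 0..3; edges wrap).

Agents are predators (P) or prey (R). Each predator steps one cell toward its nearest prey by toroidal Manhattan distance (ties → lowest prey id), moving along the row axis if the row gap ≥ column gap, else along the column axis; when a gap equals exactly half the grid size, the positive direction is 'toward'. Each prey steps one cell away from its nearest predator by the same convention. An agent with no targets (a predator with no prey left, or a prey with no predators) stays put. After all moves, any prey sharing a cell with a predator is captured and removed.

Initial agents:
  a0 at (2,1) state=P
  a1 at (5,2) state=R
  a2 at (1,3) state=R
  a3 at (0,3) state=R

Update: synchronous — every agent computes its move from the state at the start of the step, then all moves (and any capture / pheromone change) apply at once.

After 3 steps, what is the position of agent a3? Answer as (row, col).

t=1: a0@(2,2):P a1@(4,2):R a2@(1,2):R a3@(5,3):R
t=2: a0@(1,2):P a1@(5,2):R a2@(0,2):R a3@(4,3):R
t=3: a0@(0,2):P a1@(4,2):R a2@(5,2):R a3@(3,3):R

(3, 3)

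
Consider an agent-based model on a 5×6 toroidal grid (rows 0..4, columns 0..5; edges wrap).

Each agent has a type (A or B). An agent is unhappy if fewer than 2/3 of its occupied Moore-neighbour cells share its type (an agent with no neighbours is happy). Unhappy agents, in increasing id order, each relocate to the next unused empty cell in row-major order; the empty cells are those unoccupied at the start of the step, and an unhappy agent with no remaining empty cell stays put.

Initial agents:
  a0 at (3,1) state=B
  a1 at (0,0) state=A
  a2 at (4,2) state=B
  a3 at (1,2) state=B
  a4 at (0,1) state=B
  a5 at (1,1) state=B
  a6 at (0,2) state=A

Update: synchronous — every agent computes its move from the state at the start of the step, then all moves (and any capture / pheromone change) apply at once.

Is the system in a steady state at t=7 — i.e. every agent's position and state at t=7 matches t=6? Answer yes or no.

no

t=1: a0@(3,1):B a1@(0,3):A a2@(4,2):B a3@(1,2):B a4@(0,4):B a5@(0,5):B a6@(1,0):A
t=2: a0@(3,1):B a1@(0,0):A a2@(0,1):B a3@(0,2):B a4@(1,1):B a5@(1,3):B a6@(1,4):A
t=3: a0@(3,1):B a1@(0,3):A a2@(0,1):B a3@(0,2):B a4@(1,1):B a5@(0,4):B a6@(0,5):A
t=4: a0@(3,1):B a1@(0,0):A a2@(0,1):B a3@(0,2):B a4@(1,1):B a5@(1,0):B a6@(1,2):A
t=5: a0@(3,1):B a1@(0,3):A a2@(0,4):B a3@(0,2):B a4@(0,5):B a5@(1,0):B a6@(1,3):A
t=6: a0@(3,1):B a1@(0,0):A a2@(0,1):B a3@(1,1):B a4@(0,5):B a5@(1,0):B a6@(1,2):A
t=7: a0@(3,1):B a1@(0,2):A a2@(0,3):B a3@(0,4):B a4@(1,3):B a5@(1,0):B a6@(1,4):A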